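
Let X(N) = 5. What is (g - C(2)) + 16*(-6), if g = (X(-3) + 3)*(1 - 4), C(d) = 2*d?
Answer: -124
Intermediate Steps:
g = -24 (g = (5 + 3)*(1 - 4) = 8*(-3) = -24)
(g - C(2)) + 16*(-6) = (-24 - 2*2) + 16*(-6) = (-24 - 1*4) - 96 = (-24 - 4) - 96 = -28 - 96 = -124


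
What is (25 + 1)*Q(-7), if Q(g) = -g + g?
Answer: 0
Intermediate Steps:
Q(g) = 0
(25 + 1)*Q(-7) = (25 + 1)*0 = 26*0 = 0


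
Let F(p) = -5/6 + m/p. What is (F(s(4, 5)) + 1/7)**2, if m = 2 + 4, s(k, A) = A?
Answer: 11449/44100 ≈ 0.25961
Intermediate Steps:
m = 6
F(p) = -5/6 + 6/p
(F(s(4, 5)) + 1/7)**2 = ((-5/6 + 6/5) + 1/7)**2 = (11/30 + 1/7)**2 = (107/210)**2 = 11449/44100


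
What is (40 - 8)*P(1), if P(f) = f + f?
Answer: 64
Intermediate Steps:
P(f) = 2*f
(40 - 8)*P(1) = (40 - 8)*(2*1) = 32*2 = 64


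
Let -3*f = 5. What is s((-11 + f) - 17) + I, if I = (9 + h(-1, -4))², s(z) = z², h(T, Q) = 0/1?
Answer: 8650/9 ≈ 961.11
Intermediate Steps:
f = -5/3 (f = -⅓*5 = -5/3 ≈ -1.6667)
h(T, Q) = 0 (h(T, Q) = 0*1 = 0)
I = 81 (I = (9 + 0)² = 9² = 81)
s((-11 + f) - 17) + I = ((-11 - 5/3) - 17)² + 81 = (-38/3 - 17)² + 81 = (-89/3)² + 81 = 7921/9 + 81 = 8650/9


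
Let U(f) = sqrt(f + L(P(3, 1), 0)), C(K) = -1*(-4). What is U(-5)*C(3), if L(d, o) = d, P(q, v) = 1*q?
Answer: 4*I*sqrt(2) ≈ 5.6569*I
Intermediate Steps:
P(q, v) = q
C(K) = 4
U(f) = sqrt(3 + f) (U(f) = sqrt(f + 3) = sqrt(3 + f))
U(-5)*C(3) = sqrt(3 - 5)*4 = sqrt(-2)*4 = (I*sqrt(2))*4 = 4*I*sqrt(2)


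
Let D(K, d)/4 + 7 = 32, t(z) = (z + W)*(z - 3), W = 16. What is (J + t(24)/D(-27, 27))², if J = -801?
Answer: 15705369/25 ≈ 6.2822e+5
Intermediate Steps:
t(z) = (-3 + z)*(16 + z) (t(z) = (z + 16)*(z - 3) = (16 + z)*(-3 + z) = (-3 + z)*(16 + z))
D(K, d) = 100 (D(K, d) = -28 + 4*32 = -28 + 128 = 100)
(J + t(24)/D(-27, 27))² = (-801 + (-48 + 24² + 13*24)/100)² = (-801 + (-48 + 576 + 312)*(1/100))² = (-801 + 840*(1/100))² = (-801 + 42/5)² = (-3963/5)² = 15705369/25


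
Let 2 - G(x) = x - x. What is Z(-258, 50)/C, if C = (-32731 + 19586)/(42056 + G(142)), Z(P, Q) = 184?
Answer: -7738672/13145 ≈ -588.72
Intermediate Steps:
G(x) = 2 (G(x) = 2 - (x - x) = 2 - 1*0 = 2 + 0 = 2)
C = -13145/42058 (C = (-32731 + 19586)/(42056 + 2) = -13145/42058 ≈ -0.31254)
Z(-258, 50)/C = 184/(-13145/42058) = 184*(-42058/13145) = -7738672/13145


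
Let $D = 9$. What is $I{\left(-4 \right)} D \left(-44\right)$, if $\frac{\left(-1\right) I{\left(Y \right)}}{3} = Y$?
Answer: $-4752$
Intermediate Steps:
$I{\left(Y \right)} = - 3 Y$
$I{\left(-4 \right)} D \left(-44\right) = \left(-3\right) \left(-4\right) 9 \left(-44\right) = 12 \cdot 9 \left(-44\right) = 108 \left(-44\right) = -4752$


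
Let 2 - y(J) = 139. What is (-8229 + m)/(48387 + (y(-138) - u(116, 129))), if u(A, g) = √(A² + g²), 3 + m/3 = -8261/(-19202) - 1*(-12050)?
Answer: 4310261014625/7450479700401 + 178663669*√30097/14900959400802 ≈ 0.58060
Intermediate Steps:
y(J) = -137 (y(J) = 2 - 1*139 = 2 - 139 = -137)
m = 694004265/19202 (m = -9 + 3*(-8261/(-19202) - 1*(-12050)) = -9 + 3*(-8261*(-1/19202) + 12050) = -9 + 3*(8261/19202 + 12050) = -9 + 3*(231392361/19202) = -9 + 694177083/19202 = 694004265/19202 ≈ 36142.)
(-8229 + m)/(48387 + (y(-138) - u(116, 129))) = (-8229 + 694004265/19202)/(48387 + (-137 - √(116² + 129²))) = 535991007/(19202*(48387 + (-137 - √(13456 + 16641)))) = 535991007/(19202*(48387 + (-137 - √30097))) = 535991007/(19202*(48250 - √30097))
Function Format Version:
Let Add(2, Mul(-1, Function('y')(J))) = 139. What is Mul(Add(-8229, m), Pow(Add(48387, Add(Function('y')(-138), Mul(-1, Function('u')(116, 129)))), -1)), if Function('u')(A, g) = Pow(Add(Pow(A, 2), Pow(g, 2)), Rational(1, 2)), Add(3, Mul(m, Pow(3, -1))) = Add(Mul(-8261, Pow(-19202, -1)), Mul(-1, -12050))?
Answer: Add(Rational(4310261014625, 7450479700401), Mul(Rational(178663669, 14900959400802), Pow(30097, Rational(1, 2)))) ≈ 0.58060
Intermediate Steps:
Function('y')(J) = -137 (Function('y')(J) = Add(2, Mul(-1, 139)) = Add(2, -139) = -137)
m = Rational(694004265, 19202) (m = Add(-9, Mul(3, Add(Mul(-8261, Pow(-19202, -1)), Mul(-1, -12050)))) = Add(-9, Mul(3, Add(Mul(-8261, Rational(-1, 19202)), 12050))) = Add(-9, Mul(3, Add(Rational(8261, 19202), 12050))) = Add(-9, Mul(3, Rational(231392361, 19202))) = Add(-9, Rational(694177083, 19202)) = Rational(694004265, 19202) ≈ 36142.)
Mul(Add(-8229, m), Pow(Add(48387, Add(Function('y')(-138), Mul(-1, Function('u')(116, 129)))), -1)) = Mul(Add(-8229, Rational(694004265, 19202)), Pow(Add(48387, Add(-137, Mul(-1, Pow(Add(Pow(116, 2), Pow(129, 2)), Rational(1, 2))))), -1)) = Mul(Rational(535991007, 19202), Pow(Add(48387, Add(-137, Mul(-1, Pow(Add(13456, 16641), Rational(1, 2))))), -1)) = Mul(Rational(535991007, 19202), Pow(Add(48387, Add(-137, Mul(-1, Pow(30097, Rational(1, 2))))), -1)) = Mul(Rational(535991007, 19202), Pow(Add(48250, Mul(-1, Pow(30097, Rational(1, 2)))), -1))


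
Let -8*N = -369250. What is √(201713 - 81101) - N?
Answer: -184625/4 + 46*√57 ≈ -45809.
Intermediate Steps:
N = 184625/4 (N = -⅛*(-369250) = 184625/4 ≈ 46156.)
√(201713 - 81101) - N = √(201713 - 81101) - 1*184625/4 = √120612 - 184625/4 = 46*√57 - 184625/4 = -184625/4 + 46*√57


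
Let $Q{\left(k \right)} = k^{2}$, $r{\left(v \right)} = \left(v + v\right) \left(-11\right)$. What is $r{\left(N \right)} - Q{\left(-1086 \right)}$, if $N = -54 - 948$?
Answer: $-1157352$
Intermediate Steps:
$N = -1002$ ($N = -54 - 948 = -1002$)
$r{\left(v \right)} = - 22 v$ ($r{\left(v \right)} = 2 v \left(-11\right) = - 22 v$)
$r{\left(N \right)} - Q{\left(-1086 \right)} = \left(-22\right) \left(-1002\right) - \left(-1086\right)^{2} = 22044 - 1179396 = -1157352$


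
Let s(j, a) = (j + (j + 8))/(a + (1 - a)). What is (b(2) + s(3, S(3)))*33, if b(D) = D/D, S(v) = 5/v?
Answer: 495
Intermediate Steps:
b(D) = 1
s(j, a) = 8 + 2*j (s(j, a) = (j + (8 + j))/1 = (8 + 2*j)*1 = 8 + 2*j)
(b(2) + s(3, S(3)))*33 = (1 + (8 + 2*3))*33 = (1 + (8 + 6))*33 = (1 + 14)*33 = 15*33 = 495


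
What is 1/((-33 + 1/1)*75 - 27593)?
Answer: -1/29993 ≈ -3.3341e-5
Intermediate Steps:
1/((-33 + 1/1)*75 - 27593) = 1/((-33 + 1)*75 - 27593) = 1/(-32*75 - 27593) = 1/(-2400 - 27593) = 1/(-29993) = -1/29993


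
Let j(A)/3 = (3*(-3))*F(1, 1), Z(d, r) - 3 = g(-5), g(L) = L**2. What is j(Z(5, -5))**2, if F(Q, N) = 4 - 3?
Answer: 729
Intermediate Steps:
F(Q, N) = 1
Z(d, r) = 28 (Z(d, r) = 3 + (-5)**2 = 3 + 25 = 28)
j(A) = -27 (j(A) = 3*((3*(-3))*1) = 3*(-9*1) = 3*(-9) = -27)
j(Z(5, -5))**2 = (-27)**2 = 729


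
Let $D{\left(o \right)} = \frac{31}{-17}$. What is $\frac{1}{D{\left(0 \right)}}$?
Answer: $- \frac{17}{31} \approx -0.54839$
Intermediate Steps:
$D{\left(o \right)} = - \frac{31}{17}$ ($D{\left(o \right)} = 31 \left(- \frac{1}{17}\right) = - \frac{31}{17}$)
$\frac{1}{D{\left(0 \right)}} = \frac{1}{- \frac{31}{17}} = - \frac{17}{31}$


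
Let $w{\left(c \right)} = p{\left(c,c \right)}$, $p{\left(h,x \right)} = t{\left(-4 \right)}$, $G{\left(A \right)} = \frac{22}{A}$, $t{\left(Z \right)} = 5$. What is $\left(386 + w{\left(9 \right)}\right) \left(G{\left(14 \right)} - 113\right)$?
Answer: $- \frac{304980}{7} \approx -43569.0$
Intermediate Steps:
$p{\left(h,x \right)} = 5$
$w{\left(c \right)} = 5$
$\left(386 + w{\left(9 \right)}\right) \left(G{\left(14 \right)} - 113\right) = \left(386 + 5\right) \left(\frac{22}{14} - 113\right) = 391 \left(22 \cdot \frac{1}{14} - 113\right) = 391 \left(\frac{11}{7} - 113\right) = 391 \left(- \frac{780}{7}\right) = - \frac{304980}{7}$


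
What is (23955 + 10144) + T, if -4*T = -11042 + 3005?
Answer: 144433/4 ≈ 36108.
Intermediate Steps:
T = 8037/4 (T = -(-11042 + 3005)/4 = -¼*(-8037) = 8037/4 ≈ 2009.3)
(23955 + 10144) + T = (23955 + 10144) + 8037/4 = 34099 + 8037/4 = 144433/4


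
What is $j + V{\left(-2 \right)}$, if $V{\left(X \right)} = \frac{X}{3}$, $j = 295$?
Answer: $\frac{883}{3} \approx 294.33$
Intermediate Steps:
$V{\left(X \right)} = \frac{X}{3}$ ($V{\left(X \right)} = X \frac{1}{3} = \frac{X}{3}$)
$j + V{\left(-2 \right)} = 295 + \frac{1}{3} \left(-2\right) = 295 - \frac{2}{3} = \frac{883}{3}$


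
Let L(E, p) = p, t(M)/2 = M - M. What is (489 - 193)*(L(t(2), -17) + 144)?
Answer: 37592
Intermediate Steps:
t(M) = 0 (t(M) = 2*(M - M) = 2*0 = 0)
(489 - 193)*(L(t(2), -17) + 144) = (489 - 193)*(-17 + 144) = 296*127 = 37592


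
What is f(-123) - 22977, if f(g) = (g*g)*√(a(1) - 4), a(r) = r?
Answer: -22977 + 15129*I*√3 ≈ -22977.0 + 26204.0*I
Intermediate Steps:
f(g) = I*√3*g² (f(g) = (g*g)*√(1 - 4) = g²*√(-3) = g²*(I*√3) = I*√3*g²)
f(-123) - 22977 = I*√3*(-123)² - 22977 = I*√3*15129 - 22977 = 15129*I*√3 - 22977 = -22977 + 15129*I*√3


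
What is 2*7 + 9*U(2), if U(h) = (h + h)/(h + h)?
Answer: 23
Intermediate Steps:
U(h) = 1 (U(h) = (2*h)/((2*h)) = (2*h)*(1/(2*h)) = 1)
2*7 + 9*U(2) = 2*7 + 9*1 = 14 + 9 = 23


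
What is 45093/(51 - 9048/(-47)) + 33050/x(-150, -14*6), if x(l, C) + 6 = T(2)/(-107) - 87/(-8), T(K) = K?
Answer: 110866143749/15858955 ≈ 6990.8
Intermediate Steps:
x(l, C) = 4157/856 (x(l, C) = -6 + (2/(-107) - 87/(-8)) = -6 + (2*(-1/107) - 87*(-1/8)) = -6 + (-2/107 + 87/8) = -6 + 9293/856 = 4157/856)
45093/(51 - 9048/(-47)) + 33050/x(-150, -14*6) = 45093/(51 - 9048/(-47)) + 33050/(4157/856) = 45093/(51 - 9048*(-1)/47) + 33050*(856/4157) = 45093/(51 - 104*(-87/47)) + 28290800/4157 = 45093/(51 + 9048/47) + 28290800/4157 = 45093/(11445/47) + 28290800/4157 = 45093*(47/11445) + 28290800/4157 = 706457/3815 + 28290800/4157 = 110866143749/15858955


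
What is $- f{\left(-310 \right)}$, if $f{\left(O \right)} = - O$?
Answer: $-310$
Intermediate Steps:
$- f{\left(-310 \right)} = - \left(-1\right) \left(-310\right) = \left(-1\right) 310 = -310$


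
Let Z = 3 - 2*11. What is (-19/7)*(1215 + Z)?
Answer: -22724/7 ≈ -3246.3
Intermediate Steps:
Z = -19 (Z = 3 - 22 = -19)
(-19/7)*(1215 + Z) = (-19/7)*(1215 - 19) = -19*⅐*1196 = -19/7*1196 = -22724/7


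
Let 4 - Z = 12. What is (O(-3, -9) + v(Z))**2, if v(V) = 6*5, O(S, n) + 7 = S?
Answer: 400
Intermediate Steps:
O(S, n) = -7 + S
Z = -8 (Z = 4 - 1*12 = 4 - 12 = -8)
v(V) = 30
(O(-3, -9) + v(Z))**2 = ((-7 - 3) + 30)**2 = (-10 + 30)**2 = 20**2 = 400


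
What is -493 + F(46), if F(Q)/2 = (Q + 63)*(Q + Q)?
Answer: 19563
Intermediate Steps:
F(Q) = 4*Q*(63 + Q) (F(Q) = 2*((Q + 63)*(Q + Q)) = 2*((63 + Q)*(2*Q)) = 2*(2*Q*(63 + Q)) = 4*Q*(63 + Q))
-493 + F(46) = -493 + 4*46*(63 + 46) = -493 + 4*46*109 = -493 + 20056 = 19563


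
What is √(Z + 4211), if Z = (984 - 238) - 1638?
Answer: √3319 ≈ 57.611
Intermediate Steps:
Z = -892 (Z = 746 - 1638 = -892)
√(Z + 4211) = √(-892 + 4211) = √3319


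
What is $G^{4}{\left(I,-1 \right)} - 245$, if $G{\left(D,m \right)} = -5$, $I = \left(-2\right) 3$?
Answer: $380$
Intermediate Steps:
$I = -6$
$G^{4}{\left(I,-1 \right)} - 245 = \left(-5\right)^{4} - 245 = 625 - 245 = 380$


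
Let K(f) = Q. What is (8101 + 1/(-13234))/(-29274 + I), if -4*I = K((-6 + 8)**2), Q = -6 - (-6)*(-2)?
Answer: -35736211/129117521 ≈ -0.27677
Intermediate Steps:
Q = -18 (Q = -6 - 3*4 = -6 - 12 = -18)
K(f) = -18
I = 9/2 (I = -1/4*(-18) = 9/2 ≈ 4.5000)
(8101 + 1/(-13234))/(-29274 + I) = (8101 + 1/(-13234))/(-29274 + 9/2) = (8101 - 1/13234)/(-58539/2) = (107208633/13234)*(-2/58539) = -35736211/129117521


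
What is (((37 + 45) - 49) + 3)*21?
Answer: 756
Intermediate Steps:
(((37 + 45) - 49) + 3)*21 = ((82 - 49) + 3)*21 = (33 + 3)*21 = 36*21 = 756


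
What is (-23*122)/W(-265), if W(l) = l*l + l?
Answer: -1403/34980 ≈ -0.040109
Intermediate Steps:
W(l) = l + l² (W(l) = l² + l = l + l²)
(-23*122)/W(-265) = (-23*122)/((-265*(1 - 265))) = -2806/((-265*(-264))) = -2806/69960 = -2806*1/69960 = -1403/34980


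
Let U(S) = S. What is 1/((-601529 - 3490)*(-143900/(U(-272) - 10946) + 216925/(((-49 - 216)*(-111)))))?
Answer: -10999249/134440932170995 ≈ -8.1815e-8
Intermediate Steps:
1/((-601529 - 3490)*(-143900/(U(-272) - 10946) + 216925/(((-49 - 216)*(-111))))) = 1/((-601529 - 3490)*(-143900/(-272 - 10946) + 216925/(((-49 - 216)*(-111))))) = 1/((-605019)*(-143900/(-11218) + 216925/((-265*(-111))))) = -1/(605019*(-143900*(-1/11218) + 216925/29415)) = -1/(605019*(71950/5609 + 216925*(1/29415))) = -1/(605019*(71950/5609 + 43385/5883)) = -1/(605019*666628315/32997747) = -1/605019*32997747/666628315 = -10999249/134440932170995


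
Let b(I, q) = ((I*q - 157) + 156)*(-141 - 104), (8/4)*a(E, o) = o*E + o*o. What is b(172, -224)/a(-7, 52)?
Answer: 209769/26 ≈ 8068.0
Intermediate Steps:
a(E, o) = o²/2 + E*o/2 (a(E, o) = (o*E + o*o)/2 = (E*o + o²)/2 = (o² + E*o)/2 = o²/2 + E*o/2)
b(I, q) = 245 - 245*I*q (b(I, q) = ((-157 + I*q) + 156)*(-245) = (-1 + I*q)*(-245) = 245 - 245*I*q)
b(172, -224)/a(-7, 52) = (245 - 245*172*(-224))/(((½)*52*(-7 + 52))) = (245 + 9439360)/(((½)*52*45)) = 9439605/1170 = 9439605*(1/1170) = 209769/26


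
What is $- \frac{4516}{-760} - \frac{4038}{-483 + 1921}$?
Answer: $\frac{428141}{136610} \approx 3.134$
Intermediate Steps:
$- \frac{4516}{-760} - \frac{4038}{-483 + 1921} = \left(-4516\right) \left(- \frac{1}{760}\right) - \frac{4038}{1438} = \frac{1129}{190} - \frac{2019}{719} = \frac{428141}{136610}$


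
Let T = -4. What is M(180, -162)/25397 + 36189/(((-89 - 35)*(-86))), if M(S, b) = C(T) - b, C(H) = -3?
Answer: 920787609/270833608 ≈ 3.3998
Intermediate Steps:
M(S, b) = -3 - b
M(180, -162)/25397 + 36189/(((-89 - 35)*(-86))) = (-3 - 1*(-162))/25397 + 36189/(((-89 - 35)*(-86))) = (-3 + 162)*(1/25397) + 36189/((-124*(-86))) = 159*(1/25397) + 36189/10664 = 159/25397 + 36189*(1/10664) = 159/25397 + 36189/10664 = 920787609/270833608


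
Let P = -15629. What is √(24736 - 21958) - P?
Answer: 15629 + √2778 ≈ 15682.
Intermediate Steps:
√(24736 - 21958) - P = √(24736 - 21958) - 1*(-15629) = √2778 + 15629 = 15629 + √2778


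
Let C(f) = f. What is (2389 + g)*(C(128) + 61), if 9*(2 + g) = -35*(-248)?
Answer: 633423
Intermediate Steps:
g = 8662/9 (g = -2 + (-35*(-248))/9 = -2 + (1/9)*8680 = -2 + 8680/9 = 8662/9 ≈ 962.44)
(2389 + g)*(C(128) + 61) = (2389 + 8662/9)*(128 + 61) = (30163/9)*189 = 633423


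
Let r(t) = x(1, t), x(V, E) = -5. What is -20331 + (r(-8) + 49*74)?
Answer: -16710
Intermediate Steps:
r(t) = -5
-20331 + (r(-8) + 49*74) = -20331 + (-5 + 49*74) = -20331 + (-5 + 3626) = -20331 + 3621 = -16710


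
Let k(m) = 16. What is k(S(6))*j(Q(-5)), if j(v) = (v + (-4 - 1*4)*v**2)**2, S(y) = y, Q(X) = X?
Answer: 672400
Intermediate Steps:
j(v) = (v - 8*v**2)**2 (j(v) = (v + (-4 - 4)*v**2)**2 = (v - 8*v**2)**2)
k(S(6))*j(Q(-5)) = 16*((-5)**2*(-1 + 8*(-5))**2) = 16*(25*(-1 - 40)**2) = 16*(25*(-41)**2) = 16*(25*1681) = 16*42025 = 672400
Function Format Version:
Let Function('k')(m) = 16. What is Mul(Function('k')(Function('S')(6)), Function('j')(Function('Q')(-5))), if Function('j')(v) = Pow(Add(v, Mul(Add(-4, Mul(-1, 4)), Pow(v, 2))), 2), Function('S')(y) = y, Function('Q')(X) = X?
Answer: 672400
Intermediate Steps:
Function('j')(v) = Pow(Add(v, Mul(-8, Pow(v, 2))), 2) (Function('j')(v) = Pow(Add(v, Mul(Add(-4, -4), Pow(v, 2))), 2) = Pow(Add(v, Mul(-8, Pow(v, 2))), 2))
Mul(Function('k')(Function('S')(6)), Function('j')(Function('Q')(-5))) = Mul(16, Mul(Pow(-5, 2), Pow(Add(-1, Mul(8, -5)), 2))) = Mul(16, Mul(25, Pow(Add(-1, -40), 2))) = Mul(16, Mul(25, Pow(-41, 2))) = Mul(16, Mul(25, 1681)) = Mul(16, 42025) = 672400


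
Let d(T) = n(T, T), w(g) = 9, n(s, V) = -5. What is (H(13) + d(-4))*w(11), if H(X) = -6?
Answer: -99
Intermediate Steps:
d(T) = -5
(H(13) + d(-4))*w(11) = (-6 - 5)*9 = -11*9 = -99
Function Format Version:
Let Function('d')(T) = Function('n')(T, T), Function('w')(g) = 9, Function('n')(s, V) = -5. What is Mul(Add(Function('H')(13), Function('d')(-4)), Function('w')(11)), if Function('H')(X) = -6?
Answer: -99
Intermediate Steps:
Function('d')(T) = -5
Mul(Add(Function('H')(13), Function('d')(-4)), Function('w')(11)) = Mul(Add(-6, -5), 9) = Mul(-11, 9) = -99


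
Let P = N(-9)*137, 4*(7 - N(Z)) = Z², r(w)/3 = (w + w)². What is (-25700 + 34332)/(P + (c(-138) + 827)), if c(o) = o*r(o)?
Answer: -34528/126151409 ≈ -0.00027370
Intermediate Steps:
r(w) = 12*w² (r(w) = 3*(w + w)² = 3*(2*w)² = 3*(4*w²) = 12*w²)
N(Z) = 7 - Z²/4
c(o) = 12*o³ (c(o) = o*(12*o²) = 12*o³)
P = -7261/4 (P = (7 - ¼*(-9)²)*137 = (7 - ¼*81)*137 = (7 - 81/4)*137 = -53/4*137 = -7261/4 ≈ -1815.3)
(-25700 + 34332)/(P + (c(-138) + 827)) = (-25700 + 34332)/(-7261/4 + (12*(-138)³ + 827)) = 8632/(-7261/4 + (12*(-2628072) + 827)) = 8632/(-7261/4 + (-31536864 + 827)) = 8632/(-7261/4 - 31536037) = 8632/(-126151409/4) = 8632*(-4/126151409) = -34528/126151409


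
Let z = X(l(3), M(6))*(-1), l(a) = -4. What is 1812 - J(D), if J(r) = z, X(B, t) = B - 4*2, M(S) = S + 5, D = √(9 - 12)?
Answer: 1800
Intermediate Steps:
D = I*√3 (D = √(-3) = I*√3 ≈ 1.732*I)
M(S) = 5 + S
X(B, t) = -8 + B (X(B, t) = B - 8 = -8 + B)
z = 12 (z = (-8 - 4)*(-1) = -12*(-1) = 12)
J(r) = 12
1812 - J(D) = 1812 - 1*12 = 1812 - 12 = 1800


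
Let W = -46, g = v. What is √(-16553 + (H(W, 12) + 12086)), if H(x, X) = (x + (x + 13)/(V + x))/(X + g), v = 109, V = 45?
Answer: 2*I*√135130/11 ≈ 66.836*I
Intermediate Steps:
g = 109
H(x, X) = (x + (13 + x)/(45 + x))/(109 + X) (H(x, X) = (x + (x + 13)/(45 + x))/(X + 109) = (x + (13 + x)/(45 + x))/(109 + X))
√(-16553 + (H(W, 12) + 12086)) = √(-16553 + ((13 + (-46)² + 46*(-46))/(4905 + 45*12 + 109*(-46) + 12*(-46)) + 12086)) = √(-16553 + ((13 + 2116 - 2116)/(4905 + 540 - 5014 - 552) + 12086)) = √(-16553 + (13/(-121) + 12086)) = √(-16553 + (-1/121*13 + 12086)) = √(-16553 + (-13/121 + 12086)) = √(-16553 + 1462393/121) = √(-540520/121) = 2*I*√135130/11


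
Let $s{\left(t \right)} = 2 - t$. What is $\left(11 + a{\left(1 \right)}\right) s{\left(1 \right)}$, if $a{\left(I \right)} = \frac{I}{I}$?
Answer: $12$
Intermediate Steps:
$a{\left(I \right)} = 1$
$\left(11 + a{\left(1 \right)}\right) s{\left(1 \right)} = \left(11 + 1\right) \left(2 - 1\right) = 12 \left(2 - 1\right) = 12 \cdot 1 = 12$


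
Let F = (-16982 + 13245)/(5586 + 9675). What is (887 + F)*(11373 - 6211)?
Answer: 69856158740/15261 ≈ 4.5774e+6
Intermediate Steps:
F = -3737/15261 ≈ -0.24487
(887 + F)*(11373 - 6211) = (887 - 3737/15261)*(11373 - 6211) = (13532770/15261)*5162 = 69856158740/15261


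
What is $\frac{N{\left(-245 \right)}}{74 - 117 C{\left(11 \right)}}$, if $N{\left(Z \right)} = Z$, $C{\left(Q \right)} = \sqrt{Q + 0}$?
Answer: $\frac{2590}{20729} + \frac{4095 \sqrt{11}}{20729} \approx 0.78014$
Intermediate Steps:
$C{\left(Q \right)} = \sqrt{Q}$
$\frac{N{\left(-245 \right)}}{74 - 117 C{\left(11 \right)}} = - \frac{245}{74 - 117 \sqrt{11}}$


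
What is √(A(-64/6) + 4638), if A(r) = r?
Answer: √41646/3 ≈ 68.025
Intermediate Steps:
√(A(-64/6) + 4638) = √(-64/6 + 4638) = √(-64*⅙ + 4638) = √(-32/3 + 4638) = √(13882/3) = √41646/3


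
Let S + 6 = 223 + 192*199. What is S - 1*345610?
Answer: -307185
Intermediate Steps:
S = 38425 (S = -6 + (223 + 192*199) = -6 + (223 + 38208) = -6 + 38431 = 38425)
S - 1*345610 = 38425 - 1*345610 = 38425 - 345610 = -307185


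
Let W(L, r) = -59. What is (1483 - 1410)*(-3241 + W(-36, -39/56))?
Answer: -240900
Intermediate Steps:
(1483 - 1410)*(-3241 + W(-36, -39/56)) = (1483 - 1410)*(-3241 - 59) = 73*(-3300) = -240900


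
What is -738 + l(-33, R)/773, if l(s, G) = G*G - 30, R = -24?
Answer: -569928/773 ≈ -737.29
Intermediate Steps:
l(s, G) = -30 + G² (l(s, G) = G² - 30 = -30 + G²)
-738 + l(-33, R)/773 = -738 + (-30 + (-24)²)/773 = -738 + (-30 + 576)/773 = -738 + (1/773)*546 = -738 + 546/773 = -569928/773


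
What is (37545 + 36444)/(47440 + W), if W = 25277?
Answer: 24663/24239 ≈ 1.0175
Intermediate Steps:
(37545 + 36444)/(47440 + W) = (37545 + 36444)/(47440 + 25277) = 73989/72717 = 73989*(1/72717) = 24663/24239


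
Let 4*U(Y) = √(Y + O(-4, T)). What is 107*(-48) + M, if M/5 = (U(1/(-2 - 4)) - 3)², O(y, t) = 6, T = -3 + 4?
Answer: -488561/96 - 5*√210/4 ≈ -5107.3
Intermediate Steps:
T = 1
U(Y) = √(6 + Y)/4 (U(Y) = √(Y + 6)/4 = √(6 + Y)/4)
M = 5*(-3 + √210/24)² (M = 5*(√(6 + 1/(-2 - 4))/4 - 3)² = 5*(√(6 + 1/(-6))/4 - 3)² = 5*(√(6 - ⅙)/4 - 3)² = 5*(√(35/6)/4 - 3)² = 5*((√210/6)/4 - 3)² = 5*(√210/24 - 3)² = 5*(-3 + √210/24)² ≈ 28.709)
107*(-48) + M = 107*(-48) + (4495/96 - 5*√210/4) = -5136 + (4495/96 - 5*√210/4) = -488561/96 - 5*√210/4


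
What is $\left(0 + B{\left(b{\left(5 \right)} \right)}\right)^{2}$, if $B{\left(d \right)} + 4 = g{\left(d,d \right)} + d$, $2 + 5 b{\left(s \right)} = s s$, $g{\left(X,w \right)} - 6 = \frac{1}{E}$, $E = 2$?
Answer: $\frac{5041}{100} \approx 50.41$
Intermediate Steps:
$g{\left(X,w \right)} = \frac{13}{2}$ ($g{\left(X,w \right)} = 6 + \frac{1}{2} = \frac{13}{2}$)
$b{\left(s \right)} = - \frac{2}{5} + \frac{s^{2}}{5}$ ($b{\left(s \right)} = - \frac{2}{5} + \frac{s s}{5} = - \frac{2}{5} + \frac{s^{2}}{5}$)
$B{\left(d \right)} = \frac{5}{2} + d$ ($B{\left(d \right)} = -4 + \left(\frac{13}{2} + d\right) = \frac{5}{2} + d$)
$\left(0 + B{\left(b{\left(5 \right)} \right)}\right)^{2} = \left(0 + \left(\frac{5}{2} - \left(\frac{2}{5} - \frac{5^{2}}{5}\right)\right)\right)^{2} = \left(0 + \left(\frac{5}{2} + \left(- \frac{2}{5} + \frac{1}{5} \cdot 25\right)\right)\right)^{2} = \left(0 + \left(\frac{5}{2} + \left(- \frac{2}{5} + 5\right)\right)\right)^{2} = \left(0 + \left(\frac{5}{2} + \frac{23}{5}\right)\right)^{2} = \left(0 + \frac{71}{10}\right)^{2} = \left(\frac{71}{10}\right)^{2} = \frac{5041}{100}$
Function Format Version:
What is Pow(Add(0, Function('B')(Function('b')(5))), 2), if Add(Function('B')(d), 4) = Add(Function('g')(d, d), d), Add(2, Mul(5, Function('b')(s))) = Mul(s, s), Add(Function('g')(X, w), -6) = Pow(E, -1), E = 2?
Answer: Rational(5041, 100) ≈ 50.410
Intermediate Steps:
Function('g')(X, w) = Rational(13, 2) (Function('g')(X, w) = Add(6, Pow(2, -1)) = Add(6, Rational(1, 2)) = Rational(13, 2))
Function('b')(s) = Add(Rational(-2, 5), Mul(Rational(1, 5), Pow(s, 2))) (Function('b')(s) = Add(Rational(-2, 5), Mul(Rational(1, 5), Mul(s, s))) = Add(Rational(-2, 5), Mul(Rational(1, 5), Pow(s, 2))))
Function('B')(d) = Add(Rational(5, 2), d) (Function('B')(d) = Add(-4, Add(Rational(13, 2), d)) = Add(Rational(5, 2), d))
Pow(Add(0, Function('B')(Function('b')(5))), 2) = Pow(Add(0, Add(Rational(5, 2), Add(Rational(-2, 5), Mul(Rational(1, 5), Pow(5, 2))))), 2) = Pow(Add(0, Add(Rational(5, 2), Add(Rational(-2, 5), Mul(Rational(1, 5), 25)))), 2) = Pow(Add(0, Add(Rational(5, 2), Add(Rational(-2, 5), 5))), 2) = Pow(Add(0, Add(Rational(5, 2), Rational(23, 5))), 2) = Pow(Add(0, Rational(71, 10)), 2) = Pow(Rational(71, 10), 2) = Rational(5041, 100)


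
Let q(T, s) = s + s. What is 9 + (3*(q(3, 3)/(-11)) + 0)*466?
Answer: -8289/11 ≈ -753.54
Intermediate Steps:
q(T, s) = 2*s
9 + (3*(q(3, 3)/(-11)) + 0)*466 = 9 + (3*((2*3)/(-11)) + 0)*466 = 9 + (3*(6*(-1/11)) + 0)*466 = 9 + (3*(-6/11) + 0)*466 = 9 + (-18/11 + 0)*466 = 9 - 18/11*466 = 9 - 8388/11 = -8289/11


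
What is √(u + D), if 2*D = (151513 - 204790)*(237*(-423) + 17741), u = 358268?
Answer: √2198300903 ≈ 46886.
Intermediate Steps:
D = 2197942635 (D = ((151513 - 204790)*(237*(-423) + 17741))/2 = (-53277*(-100251 + 17741))/2 = (-53277*(-82510))/2 = (½)*4395885270 = 2197942635)
√(u + D) = √(358268 + 2197942635) = √2198300903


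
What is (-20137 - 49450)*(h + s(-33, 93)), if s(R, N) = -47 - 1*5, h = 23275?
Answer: -1616018901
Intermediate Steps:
s(R, N) = -52 (s(R, N) = -47 - 5 = -52)
(-20137 - 49450)*(h + s(-33, 93)) = (-20137 - 49450)*(23275 - 52) = -69587*23223 = -1616018901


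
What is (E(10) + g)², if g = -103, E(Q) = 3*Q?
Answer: 5329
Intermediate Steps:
(E(10) + g)² = (3*10 - 103)² = (30 - 103)² = (-73)² = 5329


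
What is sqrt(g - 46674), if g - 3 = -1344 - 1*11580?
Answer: I*sqrt(59595) ≈ 244.12*I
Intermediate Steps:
g = -12921 (g = 3 + (-1344 - 1*11580) = 3 + (-1344 - 11580) = 3 - 12924 = -12921)
sqrt(g - 46674) = sqrt(-12921 - 46674) = sqrt(-59595) = I*sqrt(59595)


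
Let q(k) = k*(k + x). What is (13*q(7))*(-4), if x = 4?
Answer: -4004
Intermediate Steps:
q(k) = k*(4 + k) (q(k) = k*(k + 4) = k*(4 + k))
(13*q(7))*(-4) = (13*(7*(4 + 7)))*(-4) = (13*(7*11))*(-4) = (13*77)*(-4) = 1001*(-4) = -4004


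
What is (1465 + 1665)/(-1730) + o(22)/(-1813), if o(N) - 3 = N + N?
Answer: -575600/313649 ≈ -1.8352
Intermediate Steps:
o(N) = 3 + 2*N (o(N) = 3 + (N + N) = 3 + 2*N)
(1465 + 1665)/(-1730) + o(22)/(-1813) = (1465 + 1665)/(-1730) + (3 + 2*22)/(-1813) = 3130*(-1/1730) + (3 + 44)*(-1/1813) = -313/173 + 47*(-1/1813) = -313/173 - 47/1813 = -575600/313649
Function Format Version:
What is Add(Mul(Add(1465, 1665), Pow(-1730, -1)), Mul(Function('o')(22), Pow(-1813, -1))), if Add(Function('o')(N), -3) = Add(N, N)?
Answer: Rational(-575600, 313649) ≈ -1.8352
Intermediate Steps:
Function('o')(N) = Add(3, Mul(2, N)) (Function('o')(N) = Add(3, Add(N, N)) = Add(3, Mul(2, N)))
Add(Mul(Add(1465, 1665), Pow(-1730, -1)), Mul(Function('o')(22), Pow(-1813, -1))) = Add(Mul(Add(1465, 1665), Pow(-1730, -1)), Mul(Add(3, Mul(2, 22)), Pow(-1813, -1))) = Add(Mul(3130, Rational(-1, 1730)), Mul(Add(3, 44), Rational(-1, 1813))) = Add(Rational(-313, 173), Mul(47, Rational(-1, 1813))) = Add(Rational(-313, 173), Rational(-47, 1813)) = Rational(-575600, 313649)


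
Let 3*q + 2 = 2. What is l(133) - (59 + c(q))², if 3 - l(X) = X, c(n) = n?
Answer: -3611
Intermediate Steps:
q = 0 (q = -⅔ + (⅓)*2 = -⅔ + ⅔ = 0)
l(X) = 3 - X
l(133) - (59 + c(q))² = (3 - 1*133) - (59 + 0)² = (3 - 133) - 1*59² = -130 - 1*3481 = -130 - 3481 = -3611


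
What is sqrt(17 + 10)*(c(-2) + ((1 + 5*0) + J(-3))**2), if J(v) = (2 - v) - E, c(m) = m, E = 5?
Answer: -3*sqrt(3) ≈ -5.1962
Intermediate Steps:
J(v) = -3 - v (J(v) = (2 - v) - 1*5 = (2 - v) - 5 = -3 - v)
sqrt(17 + 10)*(c(-2) + ((1 + 5*0) + J(-3))**2) = sqrt(17 + 10)*(-2 + ((1 + 5*0) + (-3 - 1*(-3)))**2) = sqrt(27)*(-2 + ((1 + 0) + (-3 + 3))**2) = (3*sqrt(3))*(-2 + (1 + 0)**2) = (3*sqrt(3))*(-2 + 1**2) = (3*sqrt(3))*(-2 + 1) = (3*sqrt(3))*(-1) = -3*sqrt(3)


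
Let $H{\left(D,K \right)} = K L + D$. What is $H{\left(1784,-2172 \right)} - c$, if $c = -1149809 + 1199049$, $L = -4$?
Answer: $-38768$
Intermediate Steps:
$H{\left(D,K \right)} = D - 4 K$ ($H{\left(D,K \right)} = K \left(-4\right) + D = - 4 K + D = D - 4 K$)
$c = 49240$
$H{\left(1784,-2172 \right)} - c = \left(1784 - -8688\right) - 49240 = \left(1784 + 8688\right) - 49240 = 10472 - 49240 = -38768$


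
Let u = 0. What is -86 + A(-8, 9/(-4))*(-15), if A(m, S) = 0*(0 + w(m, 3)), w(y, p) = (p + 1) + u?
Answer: -86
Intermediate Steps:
w(y, p) = 1 + p (w(y, p) = (p + 1) + 0 = (1 + p) + 0 = 1 + p)
A(m, S) = 0 (A(m, S) = 0*(0 + (1 + 3)) = 0*(0 + 4) = 0*4 = 0)
-86 + A(-8, 9/(-4))*(-15) = -86 + 0*(-15) = -86 + 0 = -86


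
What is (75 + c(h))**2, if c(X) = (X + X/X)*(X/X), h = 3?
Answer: 6241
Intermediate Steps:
c(X) = 1 + X (c(X) = (X + 1)*1 = (1 + X)*1 = 1 + X)
(75 + c(h))**2 = (75 + (1 + 3))**2 = (75 + 4)**2 = 79**2 = 6241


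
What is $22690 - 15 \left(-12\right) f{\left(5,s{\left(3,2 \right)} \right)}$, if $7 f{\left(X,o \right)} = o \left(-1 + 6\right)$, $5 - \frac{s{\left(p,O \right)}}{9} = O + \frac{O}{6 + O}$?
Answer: $\frac{181105}{7} \approx 25872.0$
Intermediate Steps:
$s{\left(p,O \right)} = 45 - 9 O - \frac{9 O}{6 + O}$ ($s{\left(p,O \right)} = 45 - 9 \left(O + \frac{O}{6 + O}\right) = 45 - \left(9 O + \frac{9 O}{6 + O}\right) = 45 - 9 O - \frac{9 O}{6 + O}$)
$f{\left(X,o \right)} = \frac{5 o}{7}$ ($f{\left(X,o \right)} = \frac{o \left(-1 + 6\right)}{7} = \frac{o 5}{7} = \frac{5 o}{7}$)
$22690 - 15 \left(-12\right) f{\left(5,s{\left(3,2 \right)} \right)} = 22690 - 15 \left(-12\right) \frac{5 \frac{9 \left(30 - 2^{2} - 4\right)}{6 + 2}}{7} = 22690 - - 180 \frac{5 \frac{9 \left(30 - 4 - 4\right)}{8}}{7} = 22690 - - 180 \frac{5 \cdot 9 \cdot \frac{1}{8} \left(30 - 4 - 4\right)}{7} = 22690 - - 180 \frac{5 \cdot 9 \cdot \frac{1}{8} \cdot 22}{7} = 22690 - - 180 \cdot \frac{5}{7} \cdot \frac{99}{4} = 22690 - \left(-180\right) \frac{495}{28} = 22690 - - \frac{22275}{7} = 22690 + \frac{22275}{7} = \frac{181105}{7}$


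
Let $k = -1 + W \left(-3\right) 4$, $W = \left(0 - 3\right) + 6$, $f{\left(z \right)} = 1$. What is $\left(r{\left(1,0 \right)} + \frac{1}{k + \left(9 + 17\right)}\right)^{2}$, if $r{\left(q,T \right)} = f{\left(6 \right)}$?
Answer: $\frac{100}{121} \approx 0.82645$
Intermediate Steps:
$r{\left(q,T \right)} = 1$
$W = 3$ ($W = -3 + 6 = 3$)
$k = -37$ ($k = -1 + 3 \left(-3\right) 4 = -1 - 36 = -37$)
$\left(r{\left(1,0 \right)} + \frac{1}{k + \left(9 + 17\right)}\right)^{2} = \left(1 + \frac{1}{-37 + \left(9 + 17\right)}\right)^{2} = \left(1 + \frac{1}{-37 + 26}\right)^{2} = \left(1 + \frac{1}{-11}\right)^{2} = \left(1 - \frac{1}{11}\right)^{2} = \left(\frac{10}{11}\right)^{2} = \frac{100}{121}$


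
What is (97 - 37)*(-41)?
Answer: -2460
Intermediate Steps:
(97 - 37)*(-41) = 60*(-41) = -2460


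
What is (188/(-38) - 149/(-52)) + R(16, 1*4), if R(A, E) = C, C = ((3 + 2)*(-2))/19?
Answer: -2577/988 ≈ -2.6083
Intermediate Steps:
C = -10/19 (C = (5*(-2))*(1/19) = -10*1/19 = -10/19 ≈ -0.52632)
R(A, E) = -10/19
(188/(-38) - 149/(-52)) + R(16, 1*4) = (188/(-38) - 149/(-52)) - 10/19 = (188*(-1/38) - 149*(-1/52)) - 10/19 = (-94/19 + 149/52) - 10/19 = -2057/988 - 10/19 = -2577/988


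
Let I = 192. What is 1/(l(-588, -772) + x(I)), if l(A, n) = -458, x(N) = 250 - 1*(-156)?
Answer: -1/52 ≈ -0.019231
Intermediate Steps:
x(N) = 406 (x(N) = 250 + 156 = 406)
1/(l(-588, -772) + x(I)) = 1/(-458 + 406) = 1/(-52) = -1/52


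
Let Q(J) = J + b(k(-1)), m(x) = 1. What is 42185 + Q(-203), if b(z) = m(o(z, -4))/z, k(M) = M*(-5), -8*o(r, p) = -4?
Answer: 209911/5 ≈ 41982.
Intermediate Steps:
o(r, p) = ½ (o(r, p) = -⅛*(-4) = ½)
k(M) = -5*M
b(z) = 1/z
Q(J) = ⅕ + J (Q(J) = J + 1/(-5*(-1)) = J + 1/5 = J + ⅕ = ⅕ + J)
42185 + Q(-203) = 42185 + (⅕ - 203) = 42185 - 1014/5 = 209911/5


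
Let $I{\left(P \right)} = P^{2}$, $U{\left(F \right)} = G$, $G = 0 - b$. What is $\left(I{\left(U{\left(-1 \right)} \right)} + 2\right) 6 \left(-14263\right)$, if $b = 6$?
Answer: $-3251964$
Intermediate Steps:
$G = -6$ ($G = 0 - 6 = -6$)
$U{\left(F \right)} = -6$
$\left(I{\left(U{\left(-1 \right)} \right)} + 2\right) 6 \left(-14263\right) = \left(\left(-6\right)^{2} + 2\right) 6 \left(-14263\right) = \left(36 + 2\right) 6 \left(-14263\right) = 38 \cdot 6 \left(-14263\right) = 228 \left(-14263\right) = -3251964$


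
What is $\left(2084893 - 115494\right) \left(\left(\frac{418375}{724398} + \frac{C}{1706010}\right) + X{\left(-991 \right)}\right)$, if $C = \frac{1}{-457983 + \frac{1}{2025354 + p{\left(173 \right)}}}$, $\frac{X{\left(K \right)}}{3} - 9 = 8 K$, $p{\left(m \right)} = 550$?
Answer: $- \frac{8941091449761941326540088668711433}{191106643243874566093230} \approx -4.6786 \cdot 10^{10}$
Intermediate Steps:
$X{\left(K \right)} = 27 + 24 K$ ($X{\left(K \right)} = 27 + 3 \cdot 8 K = 27 + 24 K$)
$C = - \frac{2025904}{927829591631}$ ($C = \frac{1}{-457983 + \frac{1}{2025354 + 550}} = \frac{1}{-457983 + \frac{1}{2025904}} = \frac{1}{- \frac{927829591631}{2025904}} = - \frac{2025904}{927829591631} \approx -2.1835 \cdot 10^{-6}$)
$\left(2084893 - 115494\right) \left(\left(\frac{418375}{724398} + \frac{C}{1706010}\right) + X{\left(-991 \right)}\right) = \left(2084893 - 115494\right) \left(\left(\frac{418375}{724398} - \frac{2025904}{927829591631 \cdot 1706010}\right) + \left(27 + 24 \left(-991\right)\right)\right) = 1969399 \left(\left(418375 \cdot \frac{1}{724398} - \frac{1012952}{791443280809201155}\right) + \left(27 - 23784\right)\right) = 1969399 \left(\left(\frac{418375}{724398} - \frac{1012952}{791443280809201155}\right) - 23757\right) = 1969399 \left(\frac{110373360869271917606743}{191106643243874566093230} - 23757\right) = 1969399 \left(- \frac{4540010150183858794759258367}{191106643243874566093230}\right) = - \frac{8941091449761941326540088668711433}{191106643243874566093230}$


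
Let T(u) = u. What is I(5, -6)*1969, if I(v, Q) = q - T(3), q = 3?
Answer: 0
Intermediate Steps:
I(v, Q) = 0 (I(v, Q) = 3 - 1*3 = 3 - 3 = 0)
I(5, -6)*1969 = 0*1969 = 0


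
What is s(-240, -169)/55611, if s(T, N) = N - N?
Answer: 0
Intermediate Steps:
s(T, N) = 0
s(-240, -169)/55611 = 0/55611 = 0*(1/55611) = 0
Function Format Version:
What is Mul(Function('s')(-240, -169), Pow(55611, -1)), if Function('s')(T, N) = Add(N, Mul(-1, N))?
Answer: 0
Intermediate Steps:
Function('s')(T, N) = 0
Mul(Function('s')(-240, -169), Pow(55611, -1)) = Mul(0, Pow(55611, -1)) = Mul(0, Rational(1, 55611)) = 0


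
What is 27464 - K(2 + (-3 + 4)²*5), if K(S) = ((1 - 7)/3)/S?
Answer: 192250/7 ≈ 27464.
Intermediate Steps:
K(S) = -2/S (K(S) = ((⅓)*(-6))/S = -2/S)
27464 - K(2 + (-3 + 4)²*5) = 27464 - (-2)/(2 + (-3 + 4)²*5) = 27464 - (-2)/(2 + 1²*5) = 27464 - (-2)/(2 + 1*5) = 27464 - (-2)/(2 + 5) = 27464 - (-2)/7 = 27464 - 1*(-2/7) = 27464 + 2/7 = 192250/7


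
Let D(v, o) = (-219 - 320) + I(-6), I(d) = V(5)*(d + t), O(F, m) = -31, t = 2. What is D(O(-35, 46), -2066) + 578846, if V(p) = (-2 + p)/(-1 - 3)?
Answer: 578310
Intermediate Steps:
V(p) = 1/2 - p/4 (V(p) = (-2 + p)/(-4) = (-2 + p)*(-1/4) = 1/2 - p/4)
I(d) = -3/2 - 3*d/4 (I(d) = (1/2 - 1/4*5)*(d + 2) = (1/2 - 5/4)*(2 + d) = -3*(2 + d)/4 = -3/2 - 3*d/4)
D(v, o) = -536 (D(v, o) = (-219 - 320) + (-3/2 - 3/4*(-6)) = -539 + (-3/2 + 9/2) = -539 + 3 = -536)
D(O(-35, 46), -2066) + 578846 = -536 + 578846 = 578310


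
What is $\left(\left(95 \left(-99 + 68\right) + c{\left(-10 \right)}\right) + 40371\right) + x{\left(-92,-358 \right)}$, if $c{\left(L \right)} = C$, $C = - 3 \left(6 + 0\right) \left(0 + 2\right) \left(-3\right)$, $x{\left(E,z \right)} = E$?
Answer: $37442$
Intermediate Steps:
$C = 108$ ($C = - 3 \cdot 6 \cdot 2 \left(-3\right) = \left(-3\right) 12 \left(-3\right) = \left(-36\right) \left(-3\right) = 108$)
$c{\left(L \right)} = 108$
$\left(\left(95 \left(-99 + 68\right) + c{\left(-10 \right)}\right) + 40371\right) + x{\left(-92,-358 \right)} = \left(\left(95 \left(-99 + 68\right) + 108\right) + 40371\right) - 92 = \left(\left(95 \left(-31\right) + 108\right) + 40371\right) - 92 = \left(\left(-2945 + 108\right) + 40371\right) - 92 = \left(-2837 + 40371\right) - 92 = 37534 - 92 = 37442$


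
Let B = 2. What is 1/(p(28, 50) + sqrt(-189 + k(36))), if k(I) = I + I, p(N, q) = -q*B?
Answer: -100/10117 - 3*I*sqrt(13)/10117 ≈ -0.0098844 - 0.0010692*I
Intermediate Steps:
p(N, q) = -2*q (p(N, q) = -q*2 = -2*q)
k(I) = 2*I
1/(p(28, 50) + sqrt(-189 + k(36))) = 1/(-2*50 + sqrt(-189 + 2*36)) = 1/(-100 + sqrt(-189 + 72)) = 1/(-100 + sqrt(-117)) = 1/(-100 + 3*I*sqrt(13))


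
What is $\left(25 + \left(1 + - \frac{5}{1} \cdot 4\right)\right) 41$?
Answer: $246$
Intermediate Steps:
$\left(25 + \left(1 + - \frac{5}{1} \cdot 4\right)\right) 41 = \left(25 + \left(1 + \left(-5\right) 1 \cdot 4\right)\right) 41 = \left(25 + \left(1 - 20\right)\right) 41 = \left(25 - 19\right) 41 = 6 \cdot 41 = 246$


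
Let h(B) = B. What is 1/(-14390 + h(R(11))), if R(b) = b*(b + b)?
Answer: -1/14148 ≈ -7.0681e-5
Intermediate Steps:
R(b) = 2*b**2 (R(b) = b*(2*b) = 2*b**2)
1/(-14390 + h(R(11))) = 1/(-14390 + 2*11**2) = 1/(-14390 + 2*121) = 1/(-14390 + 242) = 1/(-14148) = -1/14148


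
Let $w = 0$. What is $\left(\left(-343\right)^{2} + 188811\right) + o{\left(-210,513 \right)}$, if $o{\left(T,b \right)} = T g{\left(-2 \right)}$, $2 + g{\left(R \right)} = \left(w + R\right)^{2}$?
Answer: $306040$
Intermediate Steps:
$g{\left(R \right)} = -2 + R^{2}$ ($g{\left(R \right)} = -2 + \left(0 + R\right)^{2} = -2 + R^{2}$)
$o{\left(T,b \right)} = 2 T$ ($o{\left(T,b \right)} = T \left(-2 + \left(-2\right)^{2}\right) = T \left(-2 + 4\right) = T 2 = 2 T$)
$\left(\left(-343\right)^{2} + 188811\right) + o{\left(-210,513 \right)} = \left(\left(-343\right)^{2} + 188811\right) + 2 \left(-210\right) = \left(117649 + 188811\right) - 420 = 306460 - 420 = 306040$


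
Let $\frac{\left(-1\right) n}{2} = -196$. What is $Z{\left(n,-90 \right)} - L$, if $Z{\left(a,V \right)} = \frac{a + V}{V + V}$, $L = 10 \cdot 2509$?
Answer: $- \frac{2258251}{90} \approx -25092.0$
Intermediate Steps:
$n = 392$ ($n = \left(-2\right) \left(-196\right) = 392$)
$L = 25090$
$Z{\left(a,V \right)} = \frac{V + a}{2 V}$
$Z{\left(n,-90 \right)} - L = \frac{-90 + 392}{2 \left(-90\right)} - 25090 = \frac{1}{2} \left(- \frac{1}{90}\right) 302 - 25090 = - \frac{151}{90} - 25090 = - \frac{2258251}{90}$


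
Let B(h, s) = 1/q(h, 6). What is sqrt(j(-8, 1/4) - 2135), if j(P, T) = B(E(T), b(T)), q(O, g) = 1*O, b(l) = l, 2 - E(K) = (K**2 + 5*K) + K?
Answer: I*sqrt(104503)/7 ≈ 46.181*I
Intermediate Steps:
E(K) = 2 - K**2 - 6*K (E(K) = 2 - ((K**2 + 5*K) + K) = 2 - (K**2 + 6*K) = 2 + (-K**2 - 6*K) = 2 - K**2 - 6*K)
q(O, g) = O
B(h, s) = 1/h
j(P, T) = 1/(2 - T**2 - 6*T)
sqrt(j(-8, 1/4) - 2135) = sqrt(-1/(-2 + (1/4)**2 + 6/4) - 2135) = sqrt(-1/(-2 + (1/4)**2 + 6*(1/4)) - 2135) = sqrt(-1/(-2 + 1/16 + 3/2) - 2135) = sqrt(-1/(-7/16) - 2135) = sqrt(-1*(-16/7) - 2135) = sqrt(16/7 - 2135) = sqrt(-14929/7) = I*sqrt(104503)/7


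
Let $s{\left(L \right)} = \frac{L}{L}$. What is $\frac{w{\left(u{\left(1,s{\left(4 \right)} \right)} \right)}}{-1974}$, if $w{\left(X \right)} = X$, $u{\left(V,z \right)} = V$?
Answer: $- \frac{1}{1974} \approx -0.00050659$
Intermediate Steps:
$s{\left(L \right)} = 1$
$\frac{w{\left(u{\left(1,s{\left(4 \right)} \right)} \right)}}{-1974} = 1 \frac{1}{-1974} = 1 \left(- \frac{1}{1974}\right) = - \frac{1}{1974}$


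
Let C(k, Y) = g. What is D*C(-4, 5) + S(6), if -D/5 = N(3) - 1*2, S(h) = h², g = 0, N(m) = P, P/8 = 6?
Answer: 36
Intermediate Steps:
P = 48 (P = 8*6 = 48)
N(m) = 48
D = -230 (D = -5*(48 - 1*2) = -5*(48 - 2) = -5*46 = -230)
C(k, Y) = 0
D*C(-4, 5) + S(6) = -230*0 + 6² = 0 + 36 = 36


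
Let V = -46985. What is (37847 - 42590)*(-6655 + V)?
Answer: 254414520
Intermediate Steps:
(37847 - 42590)*(-6655 + V) = (37847 - 42590)*(-6655 - 46985) = -4743*(-53640) = 254414520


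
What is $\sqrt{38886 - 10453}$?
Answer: $\sqrt{28433} \approx 168.62$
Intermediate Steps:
$\sqrt{38886 - 10453} = \sqrt{28433}$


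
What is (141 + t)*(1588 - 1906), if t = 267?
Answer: -129744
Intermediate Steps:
(141 + t)*(1588 - 1906) = (141 + 267)*(1588 - 1906) = 408*(-318) = -129744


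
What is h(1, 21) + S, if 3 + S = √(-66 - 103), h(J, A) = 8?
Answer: 5 + 13*I ≈ 5.0 + 13.0*I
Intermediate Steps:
S = -3 + 13*I (S = -3 + √(-66 - 103) = -3 + √(-169) = -3 + 13*I ≈ -3.0 + 13.0*I)
h(1, 21) + S = 8 + (-3 + 13*I) = 5 + 13*I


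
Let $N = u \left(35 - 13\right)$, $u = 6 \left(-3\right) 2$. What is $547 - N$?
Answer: $1339$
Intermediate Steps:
$u = -36$ ($u = \left(-18\right) 2 = -36$)
$N = -792$ ($N = - 36 \left(35 - 13\right) = \left(-36\right) 22 = -792$)
$547 - N = 547 - -792 = 547 + 792 = 1339$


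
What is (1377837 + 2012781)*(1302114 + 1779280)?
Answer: 10447829961492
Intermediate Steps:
(1377837 + 2012781)*(1302114 + 1779280) = 3390618*3081394 = 10447829961492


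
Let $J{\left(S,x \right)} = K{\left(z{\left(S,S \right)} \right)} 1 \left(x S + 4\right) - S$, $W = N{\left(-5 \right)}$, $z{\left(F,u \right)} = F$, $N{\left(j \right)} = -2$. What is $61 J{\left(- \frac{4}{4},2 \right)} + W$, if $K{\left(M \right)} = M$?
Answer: $-63$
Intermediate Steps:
$W = -2$
$J{\left(S,x \right)} = - S + S \left(4 + S x\right)$ ($J{\left(S,x \right)} = S 1 \left(x S + 4\right) - S = S \left(S x + 4\right) - S = S \left(4 + S x\right) - S = - S + S \left(4 + S x\right)$)
$61 J{\left(- \frac{4}{4},2 \right)} + W = 61 - \frac{4}{4} \left(3 + - \frac{4}{4} \cdot 2\right) - 2 = 61 \left(-4\right) \frac{1}{4} \left(3 + \left(-4\right) \frac{1}{4} \cdot 2\right) - 2 = 61 \left(- (3 - 2)\right) - 2 = 61 \left(\left(-1\right) 1\right) - 2 = 61 \left(-1\right) - 2 = -61 - 2 = -63$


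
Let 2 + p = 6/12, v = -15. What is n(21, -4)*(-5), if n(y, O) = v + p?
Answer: 165/2 ≈ 82.500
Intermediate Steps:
p = -3/2 (p = -2 + 6/12 = -2 + 6*(1/12) = -2 + ½ = -3/2 ≈ -1.5000)
n(y, O) = -33/2 (n(y, O) = -15 - 3/2 = -33/2)
n(21, -4)*(-5) = -33/2*(-5) = 165/2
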